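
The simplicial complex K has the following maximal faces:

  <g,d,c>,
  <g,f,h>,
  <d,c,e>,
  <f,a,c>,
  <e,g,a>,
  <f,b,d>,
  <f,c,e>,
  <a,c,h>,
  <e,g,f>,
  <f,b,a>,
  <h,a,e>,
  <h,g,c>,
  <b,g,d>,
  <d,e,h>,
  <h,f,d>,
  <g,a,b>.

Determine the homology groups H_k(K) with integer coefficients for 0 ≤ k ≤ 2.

We work with the vertex ordering a < b < c < d < e < f < g < h. The simplices of K, each written with vertices in increasing order, are:

  0-simplices (8): a, b, c, d, e, f, g, h
  1-simplices (24): ab, ac, ae, af, ag, ah, bd, bf, bg, cd, ce, cf, cg, ch, de, df, dg, dh, ef, eg, eh, fg, fh, gh
  2-simplices (16): abf, abg, acf, ach, aeg, aeh, bdf, bdg, cde, cdg, cef, cgh, deh, dfh, efg, fgh

so the chain groups are C_0 ≅ Z^8, C_1 ≅ Z^24, C_2 ≅ Z^16.

The boundary map ∂_1: C_1 → C_0 sends each edge [p,q] (with p < q) to q − p. For instance
  ∂bf = f − b.
The resulting 8×24 matrix has rank 7, and its Smith normal form has invariant factors (1,1,1,1,1,1,1).

∂_2: C_2 → C_1 sends each 2-simplex [p,q,r] to [q,r] − [p,r] + [p,q]. For instance
  ∂bdf = df − bf + bd,
  ∂ach = ch − ah + ac.
As a 24×16 matrix over Z this has rank 15, with invariant factors (1,1,1,1,1,1,1,1,1,1,1,1,1,1,1).

Now H_k = ker ∂_k / im ∂_{k+1}, so:

  H_0: rank C_0 − rank ∂_1 = 8 − 7 = 1, and the invariant factors of ∂_1 are all 1, so H_0 ≅ Z.
  H_1: rank ker ∂_1 − rank ∂_2 = (24 − 7) − 15 = 2, and the invariant factors of ∂_2 are all 1, so H_1 ≅ Z^2.
  H_2: rank ker ∂_2 − rank ∂_3 = (16 − 15) − 0 = 1, and there is no ∂_3, so H_2 ≅ Z.

H_0 = Z,  H_1 = Z^2,  H_2 = Z.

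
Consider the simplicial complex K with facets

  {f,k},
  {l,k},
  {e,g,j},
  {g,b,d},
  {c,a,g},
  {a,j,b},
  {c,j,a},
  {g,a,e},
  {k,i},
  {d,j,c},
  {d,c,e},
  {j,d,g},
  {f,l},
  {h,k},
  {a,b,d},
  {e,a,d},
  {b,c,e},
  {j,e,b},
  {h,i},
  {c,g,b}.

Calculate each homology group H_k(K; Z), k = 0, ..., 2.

We work with the vertex ordering a < b < c < d < e < f < g < h < i < j < k < l. The simplices of K, each written with vertices in increasing order, are:

  0-simplices (12): a, b, c, d, e, f, g, h, i, j, k, l
  1-simplices (27): ab, ac, ad, ae, ag, aj, bc, bd, be, bg, bj, cd, ce, cg, cj, de, dg, dj, eg, ej, fk, fl, gj, hi, hk, ik, kl
  2-simplices (14): abd, abj, acg, acj, ade, aeg, bce, bcg, bdg, bej, cde, cdj, dgj, egj

Hence C_0 ≅ Z^12, C_1 ≅ Z^27, C_2 ≅ Z^14.

∂_1: C_1 → C_0 sends each edge [p,q] (with p < q) to q − p. For instance
  ∂ag = g − a.
This gives a 12×27 integer matrix of rank 10; reducing to Smith normal form yields diagonal entries (1,1,1,1,1,1,1,1,1,1).

The boundary map ∂_2: C_2 → C_1 acts by ∂[p,q,r] = [q,r] − [p,r] + [p,q]. For instance
  ∂ade = de − ae + ad,
  ∂acg = cg − ag + ac.
The 27×14 boundary matrix has rank 13 and Smith normal form diag(1,1,1,1,1,1,1,1,1,1,1,1,1).

Reading off H_k = ker ∂_k / im ∂_{k+1}:

  H_0: rank C_0 − rank ∂_1 = 12 − 10 = 2, and the invariant factors of ∂_1 are all 1, so H_0 = Z^2.
  H_1: rank ker ∂_1 − rank ∂_2 = (27 − 10) − 13 = 4, and the invariant factors of ∂_2 are all 1, so H_1 = Z^4.
  H_2: rank ker ∂_2 − rank ∂_3 = (14 − 13) − 0 = 1, and there is no ∂_3, so H_2 = Z.

H_0 = Z^2,  H_1 = Z^4,  H_2 = Z.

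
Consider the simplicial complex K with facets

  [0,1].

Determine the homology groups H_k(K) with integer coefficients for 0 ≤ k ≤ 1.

H_0 ≅ Z,  H_1 = 0.

We work with the vertex ordering 0 < 1. The simplices of K, each written with vertices in increasing order, are:

  0-simplices (2): [0], [1]
  1-simplices (1): [0,1]

giving chain groups C_0 ≅ Z^2, C_1 ≅ Z^1.

The boundary map ∂_1: C_1 → C_0 is given by ∂[p,q] = [q] − [p]. For instance
  ∂[0,1] = [1] − [0].
This gives a 2×1 integer matrix of rank 1; reducing to Smith normal form yields diagonal entries (1).

Computing H_k = (kernel of ∂_k) / (image of ∂_{k+1}):

  H_0: rank C_0 − rank ∂_1 = 2 − 1 = 1, and the invariant factors of ∂_1 are all 1, so H_0 = Z.
  H_1: rank ker ∂_1 − rank ∂_2 = (1 − 1) − 0 = 0, and there is no ∂_2, so H_1 = 0.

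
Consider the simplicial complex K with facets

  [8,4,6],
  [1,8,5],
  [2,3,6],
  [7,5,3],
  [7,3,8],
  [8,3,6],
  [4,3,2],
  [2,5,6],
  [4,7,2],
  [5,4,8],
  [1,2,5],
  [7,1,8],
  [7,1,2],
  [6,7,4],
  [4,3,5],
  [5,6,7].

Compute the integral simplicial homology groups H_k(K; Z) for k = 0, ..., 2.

H_0 ≅ Z,  H_1 ≅ Z^2,  H_2 ≅ Z.

Fix the vertex order 1 < 2 < 3 < 4 < 5 < 6 < 7 < 8 and write every simplex with vertices in increasing order. Then dim K = 2 and the simplices of K are:

  0-simplices (8): [1], [2], [3], [4], [5], [6], [7], [8]
  1-simplices (24): (24 of them)
  2-simplices (16): [1,2,5], [1,2,7], [1,5,8], [1,7,8], [2,3,4], [2,3,6], [2,4,7], [2,5,6], [3,4,5], [3,5,7], [3,6,8], [3,7,8], [4,5,8], [4,6,7], [4,6,8], [5,6,7]

Hence C_0 ≅ Z^8, C_1 ≅ Z^24, C_2 ≅ Z^16.

The boundary map ∂_1: C_1 → C_0 maps an edge to its endpoints' difference, ∂[p,q] = q − p. For instance
  ∂[3,7] = [7] − [3].
The 8×24 boundary matrix has rank 7 and Smith normal form diag(1,1,1,1,1,1,1).

Boundary ∂_2: C_2 → C_1 acts by ∂[p,q,r] = [q,r] − [p,r] + [p,q]. For instance
  ∂[4,6,8] = [6,8] − [4,8] + [4,6],
  ∂[4,6,7] = [6,7] − [4,7] + [4,6].
This gives a 24×16 integer matrix of rank 15; reducing to Smith normal form yields diagonal entries (1,1,1,1,1,1,1,1,1,1,1,1,1,1,1).

Now H_k = ker ∂_k / im ∂_{k+1}, so:

  H_0: rank C_0 − rank ∂_1 = 8 − 7 = 1, and the invariant factors of ∂_1 are all 1, so H_0 = Z.
  H_1: rank ker ∂_1 − rank ∂_2 = (24 − 7) − 15 = 2, and the invariant factors of ∂_2 are all 1, so H_1 = Z^2.
  H_2: rank ker ∂_2 − rank ∂_3 = (16 − 15) − 0 = 1, and there is no ∂_3, so H_2 = Z.

As a check, the Euler characteristic is 8 − 24 + 16 = 0, which agrees with 1 − 2 + 1 = 0.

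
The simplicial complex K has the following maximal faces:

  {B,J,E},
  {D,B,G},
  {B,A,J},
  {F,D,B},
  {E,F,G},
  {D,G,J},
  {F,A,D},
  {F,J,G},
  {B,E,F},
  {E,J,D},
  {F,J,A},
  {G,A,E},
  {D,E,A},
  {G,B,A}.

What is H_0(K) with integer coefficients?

K has 7 vertices, 21 edges, 14 triangles.
rank ∂_0 = 0, rank ∂_1 = 6 ⇒ b_0 = 7 − 0 − 6 = 1; all invariant factors of ∂_1 are 1 so no torsion. So H_0 ≅ Z.

H_0 = Z.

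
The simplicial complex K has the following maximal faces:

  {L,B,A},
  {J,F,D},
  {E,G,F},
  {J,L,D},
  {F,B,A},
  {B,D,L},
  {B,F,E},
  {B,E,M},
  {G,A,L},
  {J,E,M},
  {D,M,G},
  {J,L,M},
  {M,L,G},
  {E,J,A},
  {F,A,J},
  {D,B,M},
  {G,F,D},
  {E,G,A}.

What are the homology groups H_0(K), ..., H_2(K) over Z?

H_0 = Z,  H_1 = Z ⊕ Z/2Z,  H_2 = 0.

K has 9 vertices, 27 edges, 18 triangles.
rank ∂_0 = 0, rank ∂_1 = 8 ⇒ b_0 = 9 − 0 − 8 = 1; all invariant factors of ∂_1 are 1 so no torsion. So H_0 = Z.
rank ∂_1 = 8, rank ∂_2 = 18 ⇒ b_1 = 27 − 8 − 18 = 1; ∂_2 has invariant factor(s) [2] giving torsion. So H_1 = Z ⊕ Z/2Z.
rank ∂_2 = 18, rank ∂_3 = 0 ⇒ b_2 = 18 − 18 − 0 = 0. So H_2 = 0.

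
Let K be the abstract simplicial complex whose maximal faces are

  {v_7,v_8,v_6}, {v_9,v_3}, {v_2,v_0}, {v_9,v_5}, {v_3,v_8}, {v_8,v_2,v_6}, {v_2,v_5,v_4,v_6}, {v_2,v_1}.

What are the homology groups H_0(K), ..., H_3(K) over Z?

H_0 ≅ Z,  H_1 ≅ Z,  H_2 = 0,  H_3 = 0.

Fix the vertex order v_0 < v_1 < v_2 < v_3 < v_4 < v_5 < v_6 < v_7 < v_8 < v_9 and write every simplex with vertices in increasing order. Then dim K = 3 and the simplices of K are:

  0-simplices (10): [v_0], [v_1], [v_2], [v_3], [v_4], [v_5], [v_6], [v_7], [v_8], [v_9]
  1-simplices (15): (15 of them)
  2-simplices (6): [v_2,v_4,v_5], [v_2,v_4,v_6], [v_2,v_5,v_6], [v_2,v_6,v_8], [v_4,v_5,v_6], [v_6,v_7,v_8]
  3-simplices (1): [v_2,v_4,v_5,v_6]

so the chain groups are C_0 ≅ Z^10, C_1 ≅ Z^15, C_2 ≅ Z^6, C_3 ≅ Z^1.

Boundary ∂_1: C_1 → C_0 is given by ∂[p,q] = [q] − [p]. For instance
  ∂[v_3,v_8] = [v_8] − [v_3].
The resulting 10×15 matrix has rank 9, and its Smith normal form has invariant factors (1,1,1,1,1,1,1,1,1).

∂_2: C_2 → C_1 maps a triangle to the signed sum of its edges. For instance
  ∂[v_4,v_5,v_6] = [v_5,v_6] − [v_4,v_6] + [v_4,v_5],
  ∂[v_2,v_4,v_5] = [v_4,v_5] − [v_2,v_5] + [v_2,v_4].
The resulting 15×6 matrix has rank 5, and its Smith normal form has invariant factors (1,1,1,1,1).

The boundary map ∂_3: C_3 → C_2 sends each 3-simplex σ to the alternating sum Σ_i (−1)^i (σ with its i-th vertex removed). For instance
  ∂[v_2,v_4,v_5,v_6] = [v_4,v_5,v_6] − [v_2,v_5,v_6] + [v_2,v_4,v_6] − [v_2,v_4,v_5].
As a 6×1 matrix over Z this has rank 1, with invariant factors (1).

Computing H_k = (kernel of ∂_k) / (image of ∂_{k+1}):

  H_0: rank C_0 − rank ∂_1 = 10 − 9 = 1, and the invariant factors of ∂_1 are all 1, so H_0 = Z.
  H_1: rank ker ∂_1 − rank ∂_2 = (15 − 9) − 5 = 1, and the invariant factors of ∂_2 are all 1, so H_1 = Z.
  H_2: rank ker ∂_2 − rank ∂_3 = (6 − 5) − 1 = 0, and the invariant factors of ∂_3 are all 1, so H_2 = 0.
  H_3: rank ker ∂_3 − rank ∂_4 = (1 − 1) − 0 = 0, and there is no ∂_4, so H_3 = 0.

As a check, the Euler characteristic is 10 − 15 + 6 − 1 = 0, which agrees with 1 − 1 + 0 − 0 = 0.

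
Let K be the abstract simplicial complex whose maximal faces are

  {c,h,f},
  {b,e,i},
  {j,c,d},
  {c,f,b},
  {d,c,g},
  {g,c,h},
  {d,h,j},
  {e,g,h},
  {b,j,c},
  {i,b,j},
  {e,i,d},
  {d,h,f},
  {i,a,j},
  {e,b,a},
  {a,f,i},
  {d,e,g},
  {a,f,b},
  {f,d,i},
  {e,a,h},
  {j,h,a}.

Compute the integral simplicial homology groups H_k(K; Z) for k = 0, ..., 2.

H_0 = Z,  H_1 = Z ⊕ Z_2,  H_2 = 0.

Order the vertices as a < b < c < d < e < f < g < h < i < j. Listing each simplex with vertices in this order, K has dimension 2 with simplices:

  0-simplices (10): a, b, c, d, e, f, g, h, i, j
  1-simplices (30): ab, ae, af, ah, ai, aj, bc, be, bf, bi, bj, cd, cf, cg, ch, cj, de, df, dg, dh, di, dj, eg, eh, ei, fh, fi, gh, hj, ij
  2-simplices (20): abe, abf, aeh, afi, ahj, aij, bcf, bcj, bei, bij, cdg, cdj, cfh, cgh, deg, dei, dfh, dfi, dhj, egh

giving chain groups C_0 ≅ Z^10, C_1 ≅ Z^30, C_2 ≅ Z^20.

Boundary ∂_1: C_1 → C_0 sends each edge [p,q] (with p < q) to q − p.
This gives a 10×30 integer matrix of rank 9; reducing to Smith normal form yields diagonal entries (1,1,1,1,1,1,1,1,1).

Boundary ∂_2: C_2 → C_1 sends each 2-simplex [p,q,r] to [q,r] − [p,r] + [p,q]. For instance
  ∂aij = ij − aj + ai,
  ∂dfi = fi − di + df.
The 30×20 boundary matrix has rank 20 and Smith normal form diag(1,1,1,1,1,1,1,1,1,1,1,1,1,1,1,1,1,1,1,2).

Now H_k = ker ∂_k / im ∂_{k+1}, so:

  H_0: rank C_0 − rank ∂_1 = 10 − 9 = 1, and the invariant factors of ∂_1 are all 1, so H_0 = Z.
  H_1: rank ker ∂_1 − rank ∂_2 = (30 − 9) − 20 = 1, and ∂_2 has invariant factor 2 > 1, so H_1 = Z ⊕ Z_2.
  H_2: rank ker ∂_2 − rank ∂_3 = (20 − 20) − 0 = 0, and there is no ∂_3, so H_2 = 0.

As a check, the Euler characteristic is 10 − 30 + 20 = 0, which agrees with 1 − 1 + 0 = 0.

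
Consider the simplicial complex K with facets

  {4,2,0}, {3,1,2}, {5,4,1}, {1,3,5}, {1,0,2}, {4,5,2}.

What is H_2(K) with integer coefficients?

K has 6 vertices, 12 edges, 6 triangles.
rank ∂_2 = 6, rank ∂_3 = 0 ⇒ b_2 = 6 − 6 − 0 = 0. So H_2 ≅ 0.

H_2 ≅ 0.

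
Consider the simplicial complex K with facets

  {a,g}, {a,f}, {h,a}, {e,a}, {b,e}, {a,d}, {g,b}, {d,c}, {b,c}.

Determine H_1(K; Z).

H_1 ≅ Z^2.

Take the total order a < b < c < d < e < f < g < h on the vertex set. Then K (dimension 1) consists of the simplices:

  0-simplices (8): a, b, c, d, e, f, g, h
  1-simplices (9): ad, ae, af, ag, ah, bc, be, bg, cd

so the chain groups are C_0 ≅ Z^8, C_1 ≅ Z^9.

∂_1: C_1 → C_0 maps an edge to its endpoints' difference, ∂[p,q] = q − p.
As a 8×9 matrix over Z this has rank 7, with invariant factors (1,1,1,1,1,1,1).

From H_k ≅ ker(∂_k) / im(∂_{k+1}) we obtain:

  H_1: rank ker ∂_1 − rank ∂_2 = (9 − 7) − 0 = 2, and there is no ∂_2, so H_1 ≅ Z^2.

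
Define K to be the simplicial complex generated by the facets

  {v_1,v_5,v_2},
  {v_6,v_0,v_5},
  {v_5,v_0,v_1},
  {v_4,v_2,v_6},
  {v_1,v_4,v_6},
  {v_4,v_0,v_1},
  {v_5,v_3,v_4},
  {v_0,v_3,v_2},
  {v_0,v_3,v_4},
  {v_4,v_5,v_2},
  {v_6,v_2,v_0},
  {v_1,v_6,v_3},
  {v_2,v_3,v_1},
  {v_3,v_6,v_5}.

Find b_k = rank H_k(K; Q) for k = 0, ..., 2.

Order the vertices as v_0 < v_1 < v_2 < v_3 < v_4 < v_5 < v_6. Listing each simplex with vertices in this order, K has dimension 2 with simplices:

  0-simplices (7): [v_0], [v_1], [v_2], [v_3], [v_4], [v_5], [v_6]
  1-simplices (21): (21 of them)
  2-simplices (14): (14 of them)

giving chain groups C_0 ≅ Z^7, C_1 ≅ Z^21, C_2 ≅ Z^14.

The boundary map ∂_1: C_1 → C_0 sends each edge [p,q] (with p < q) to q − p.
This gives a 7×21 integer matrix of rank 6; reducing to Smith normal form yields diagonal entries (1,1,1,1,1,1).

The boundary map ∂_2: C_2 → C_1 maps a triangle to the signed sum of its edges. For instance
  ∂[v_0,v_2,v_3] = [v_2,v_3] − [v_0,v_3] + [v_0,v_2],
  ∂[v_0,v_5,v_6] = [v_5,v_6] − [v_0,v_6] + [v_0,v_5].
The 21×14 boundary matrix has rank 13 and Smith normal form diag(1,1,1,1,1,1,1,1,1,1,1,1,1).

Reading off H_k = ker ∂_k / im ∂_{k+1}:

  H_0: rank C_0 − rank ∂_1 = 7 − 6 = 1, and the invariant factors of ∂_1 are all 1, so H_0 = Z.
  H_1: rank ker ∂_1 − rank ∂_2 = (21 − 6) − 13 = 2, and the invariant factors of ∂_2 are all 1, so H_1 = Z^2.
  H_2: rank ker ∂_2 − rank ∂_3 = (14 − 13) − 0 = 1, and there is no ∂_3, so H_2 = Z.

(K is a triangulation of the torus T^2.)

Hence the Betti numbers are b_0 = 1, b_1 = 2, b_2 = 1.

b_0 = 1, b_1 = 2, b_2 = 1.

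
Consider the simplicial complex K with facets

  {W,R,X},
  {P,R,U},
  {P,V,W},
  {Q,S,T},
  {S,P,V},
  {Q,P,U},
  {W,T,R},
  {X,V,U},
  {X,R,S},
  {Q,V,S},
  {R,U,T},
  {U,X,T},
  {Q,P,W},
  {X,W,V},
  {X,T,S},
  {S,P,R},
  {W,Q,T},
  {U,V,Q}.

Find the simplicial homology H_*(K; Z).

Fix the vertex order P < Q < R < S < T < U < V < W < X and write every simplex with vertices in increasing order. Then dim K = 2 and the simplices of K are:

  0-simplices (9): P, Q, R, S, T, U, V, W, X
  1-simplices (27): PQ, PR, PS, PU, PV, PW, QS, QT, QU, QV, QW, RS, RT, RU, RW, RX, ST, SV, SX, TU, TW, TX, UV, UX, VW, VX, WX
  2-simplices (18): PQU, PQW, PRS, PRU, PSV, PVW, QST, QSV, QTW, QUV, RSX, RTU, RTW, RWX, STX, TUX, UVX, VWX

giving chain groups C_0 ≅ Z^9, C_1 ≅ Z^27, C_2 ≅ Z^18.

∂_1: C_1 → C_0 maps an edge to its endpoints' difference, ∂[p,q] = q − p.
The 9×27 boundary matrix has rank 8 and Smith normal form diag(1,1,1,1,1,1,1,1).

Boundary ∂_2: C_2 → C_1 acts by ∂[p,q,r] = [q,r] − [p,r] + [p,q]. For instance
  ∂RTW = TW − RW + RT,
  ∂RSX = SX − RX + RS.
The resulting 27×18 matrix has rank 18, and its Smith normal form has invariant factors (1,1,1,1,1,1,1,1,1,1,1,1,1,1,1,1,1,2).

Computing H_k = (kernel of ∂_k) / (image of ∂_{k+1}):

  H_0: rank C_0 − rank ∂_1 = 9 − 8 = 1, and the invariant factors of ∂_1 are all 1, so H_0 ≅ Z.
  H_1: rank ker ∂_1 − rank ∂_2 = (27 − 8) − 18 = 1, and ∂_2 has invariant factor 2 > 1, so H_1 ≅ Z ⊕ Z_2.
  H_2: rank ker ∂_2 − rank ∂_3 = (18 − 18) − 0 = 0, and there is no ∂_3, so H_2 ≅ 0.

H_0 ≅ Z,  H_1 ≅ Z ⊕ Z_2,  H_2 = 0.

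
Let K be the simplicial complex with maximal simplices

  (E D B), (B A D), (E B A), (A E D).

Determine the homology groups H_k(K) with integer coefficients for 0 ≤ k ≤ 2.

K has 4 vertices, 6 edges, 4 triangles.
rank ∂_0 = 0, rank ∂_1 = 3 ⇒ b_0 = 4 − 0 − 3 = 1; all invariant factors of ∂_1 are 1 so no torsion. So H_0 ≅ Z.
rank ∂_1 = 3, rank ∂_2 = 3 ⇒ b_1 = 6 − 3 − 3 = 0; all invariant factors of ∂_2 are 1 so no torsion. So H_1 ≅ 0.
rank ∂_2 = 3, rank ∂_3 = 0 ⇒ b_2 = 4 − 3 − 0 = 1. So H_2 ≅ Z.

H_0 ≅ Z,  H_1 = 0,  H_2 ≅ Z.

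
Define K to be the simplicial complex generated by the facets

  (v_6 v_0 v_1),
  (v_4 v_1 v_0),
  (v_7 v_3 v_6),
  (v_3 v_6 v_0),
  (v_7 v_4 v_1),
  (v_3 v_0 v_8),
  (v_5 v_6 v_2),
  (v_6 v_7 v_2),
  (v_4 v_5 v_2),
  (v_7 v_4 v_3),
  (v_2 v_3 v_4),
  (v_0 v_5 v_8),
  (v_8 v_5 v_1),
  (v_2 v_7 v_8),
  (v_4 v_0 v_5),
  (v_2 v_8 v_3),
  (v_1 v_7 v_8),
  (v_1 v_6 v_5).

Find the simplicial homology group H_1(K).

Fix the vertex order v_0 < v_1 < v_2 < v_3 < v_4 < v_5 < v_6 < v_7 < v_8 and write every simplex with vertices in increasing order. Then dim K = 2 and the simplices of K are:

  0-simplices (9): [v_0], [v_1], [v_2], [v_3], [v_4], [v_5], [v_6], [v_7], [v_8]
  1-simplices (27): (27 of them)
  2-simplices (18): (18 of them)

Hence C_0 ≅ Z^9, C_1 ≅ Z^27, C_2 ≅ Z^18.

The boundary map ∂_1: C_1 → C_0 sends each edge [p,q] (with p < q) to q − p. For instance
  ∂[v_0,v_1] = [v_1] − [v_0].
The resulting 9×27 matrix has rank 8, and its Smith normal form has invariant factors (1,1,1,1,1,1,1,1).

The boundary map ∂_2: C_2 → C_1 acts by ∂[p,q,r] = [q,r] − [p,r] + [p,q]. For instance
  ∂[v_2,v_4,v_5] = [v_4,v_5] − [v_2,v_5] + [v_2,v_4],
  ∂[v_2,v_3,v_4] = [v_3,v_4] − [v_2,v_4] + [v_2,v_3].
The 27×18 boundary matrix has rank 18 and Smith normal form diag(1,1,1,1,1,1,1,1,1,1,1,1,1,1,1,1,1,2).

Now H_k = ker ∂_k / im ∂_{k+1}, so:

  H_1: rank ker ∂_1 − rank ∂_2 = (27 − 8) − 18 = 1, and ∂_2 has invariant factor 2 > 1, so H_1 ≅ Z ⊕ Z/2Z.

H_1 ≅ Z ⊕ Z/2Z.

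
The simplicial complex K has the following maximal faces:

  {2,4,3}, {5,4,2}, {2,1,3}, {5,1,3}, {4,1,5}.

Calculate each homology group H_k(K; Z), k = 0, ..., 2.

H_0 ≅ Z,  H_1 ≅ Z,  H_2 = 0.

Order the vertices as 1 < 2 < 3 < 4 < 5. Listing each simplex with vertices in this order, K has dimension 2 with simplices:

  0-simplices (5): [1], [2], [3], [4], [5]
  1-simplices (10): [1,2], [1,3], [1,4], [1,5], [2,3], [2,4], [2,5], [3,4], [3,5], [4,5]
  2-simplices (5): [1,2,3], [1,3,5], [1,4,5], [2,3,4], [2,4,5]

giving chain groups C_0 ≅ Z^5, C_1 ≅ Z^10, C_2 ≅ Z^5.

Boundary ∂_1: C_1 → C_0 maps an edge to its endpoints' difference, ∂[p,q] = q − p. For instance
  ∂[1,2] = [2] − [1].
The 5×10 boundary matrix has rank 4 and Smith normal form diag(1,1,1,1).

The boundary map ∂_2: C_2 → C_1 sends each 2-simplex [p,q,r] to [q,r] − [p,r] + [p,q]. For instance
  ∂[1,3,5] = [3,5] − [1,5] + [1,3],
  ∂[1,4,5] = [4,5] − [1,5] + [1,4].
The resulting 10×5 matrix has rank 5, and its Smith normal form has invariant factors (1,1,1,1,1).

Now H_k = ker ∂_k / im ∂_{k+1}, so:

  H_0: rank C_0 − rank ∂_1 = 5 − 4 = 1, and the invariant factors of ∂_1 are all 1, so H_0 = Z.
  H_1: rank ker ∂_1 − rank ∂_2 = (10 − 4) − 5 = 1, and the invariant factors of ∂_2 are all 1, so H_1 = Z.
  H_2: rank ker ∂_2 − rank ∂_3 = (5 − 5) − 0 = 0, and there is no ∂_3, so H_2 = 0.

(K is a triangulation of the Möbius band.)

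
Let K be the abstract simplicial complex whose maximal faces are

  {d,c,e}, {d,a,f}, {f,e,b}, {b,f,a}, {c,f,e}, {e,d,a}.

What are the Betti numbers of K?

Order the vertices as a < b < c < d < e < f. Listing each simplex with vertices in this order, K has dimension 2 with simplices:

  0-simplices (6): a, b, c, d, e, f
  1-simplices (12): ab, ad, ae, af, be, bf, cd, ce, cf, de, df, ef
  2-simplices (6): abf, ade, adf, bef, cde, cef

so the chain groups are C_0 ≅ Z^6, C_1 ≅ Z^12, C_2 ≅ Z^6.

∂_1: C_1 → C_0 maps an edge to its endpoints' difference, ∂[p,q] = q − p.
The resulting 6×12 matrix has rank 5, and its Smith normal form has invariant factors (1,1,1,1,1).

The boundary map ∂_2: C_2 → C_1 sends each 2-simplex [p,q,r] to [q,r] − [p,r] + [p,q]. For instance
  ∂cef = ef − cf + ce,
  ∂abf = bf − af + ab.
As a 12×6 matrix over Z this has rank 6, with invariant factors (1,1,1,1,1,1).

Now H_k = ker ∂_k / im ∂_{k+1}, so:

  H_0: rank C_0 − rank ∂_1 = 6 − 5 = 1, and the invariant factors of ∂_1 are all 1, so H_0 ≅ Z.
  H_1: rank ker ∂_1 − rank ∂_2 = (12 − 5) − 6 = 1, and the invariant factors of ∂_2 are all 1, so H_1 ≅ Z.
  H_2: rank ker ∂_2 − rank ∂_3 = (6 − 6) − 0 = 0, and there is no ∂_3, so H_2 ≅ 0.

Hence the Betti numbers are b_0 = 1, b_1 = 1, b_2 = 0.

b_0 = 1, b_1 = 1, b_2 = 0.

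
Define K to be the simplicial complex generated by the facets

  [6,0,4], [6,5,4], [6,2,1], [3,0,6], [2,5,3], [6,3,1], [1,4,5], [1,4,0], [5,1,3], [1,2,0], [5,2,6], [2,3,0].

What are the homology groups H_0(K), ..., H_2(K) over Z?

Fix the vertex order 0 < 1 < 2 < 3 < 4 < 5 < 6 and write every simplex with vertices in increasing order. Then dim K = 2 and the simplices of K are:

  0-simplices (7): [0], [1], [2], [3], [4], [5], [6]
  1-simplices (18): [0,1], [0,2], [0,3], [0,4], [0,6], [1,2], [1,3], [1,4], [1,5], [1,6], [2,3], [2,5], [2,6], [3,5], [3,6], [4,5], [4,6], [5,6]
  2-simplices (12): [0,1,2], [0,1,4], [0,2,3], [0,3,6], [0,4,6], [1,2,6], [1,3,5], [1,3,6], [1,4,5], [2,3,5], [2,5,6], [4,5,6]

Hence C_0 ≅ Z^7, C_1 ≅ Z^18, C_2 ≅ Z^12.

∂_1: C_1 → C_0 is given by ∂[p,q] = [q] − [p].
The resulting 7×18 matrix has rank 6, and its Smith normal form has invariant factors (1,1,1,1,1,1).

∂_2: C_2 → C_1 maps a triangle to the signed sum of its edges. For instance
  ∂[0,4,6] = [4,6] − [0,6] + [0,4],
  ∂[2,5,6] = [5,6] − [2,6] + [2,5].
As a 18×12 matrix over Z this has rank 12, with invariant factors (1,1,1,1,1,1,1,1,1,1,1,2).

Now H_k = ker ∂_k / im ∂_{k+1}, so:

  H_0: rank C_0 − rank ∂_1 = 7 − 6 = 1, and the invariant factors of ∂_1 are all 1, so H_0 = Z.
  H_1: rank ker ∂_1 − rank ∂_2 = (18 − 6) − 12 = 0, and ∂_2 has invariant factor 2 > 1, so H_1 = Z/2.
  H_2: rank ker ∂_2 − rank ∂_3 = (12 − 12) − 0 = 0, and there is no ∂_3, so H_2 = 0.

H_0 = Z,  H_1 = Z/2,  H_2 = 0.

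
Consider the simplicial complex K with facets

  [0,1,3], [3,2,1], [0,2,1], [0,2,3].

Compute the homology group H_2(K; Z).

We work with the vertex ordering 0 < 1 < 2 < 3. The simplices of K, each written with vertices in increasing order, are:

  0-simplices (4): [0], [1], [2], [3]
  1-simplices (6): [0,1], [0,2], [0,3], [1,2], [1,3], [2,3]
  2-simplices (4): [0,1,2], [0,1,3], [0,2,3], [1,2,3]

so the chain groups are C_0 ≅ Z^4, C_1 ≅ Z^6, C_2 ≅ Z^4.

∂_1: C_1 → C_0 maps an edge to its endpoints' difference, ∂[p,q] = q − p. For instance
  ∂[1,3] = [3] − [1].
The resulting 4×6 matrix has rank 3, and its Smith normal form has invariant factors (1,1,1).

Boundary ∂_2: C_2 → C_1 acts by ∂[p,q,r] = [q,r] − [p,r] + [p,q]. For instance
  ∂[1,2,3] = [2,3] − [1,3] + [1,2],
  ∂[0,1,3] = [1,3] − [0,3] + [0,1].
The resulting 6×4 matrix has rank 3, and its Smith normal form has invariant factors (1,1,1).

Reading off H_k = ker ∂_k / im ∂_{k+1}:

  H_2: rank ker ∂_2 − rank ∂_3 = (4 − 3) − 0 = 1, and there is no ∂_3, so H_2 = Z.

(K is a triangulation of the 2-sphere S^2.)

H_2 = Z.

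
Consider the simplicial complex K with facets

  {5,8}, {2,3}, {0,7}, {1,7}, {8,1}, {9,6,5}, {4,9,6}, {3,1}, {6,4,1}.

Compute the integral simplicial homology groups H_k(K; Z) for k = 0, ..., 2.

Order the vertices as 0 < 1 < 2 < 3 < 4 < 5 < 6 < 7 < 8 < 9. Listing each simplex with vertices in this order, K has dimension 2 with simplices:

  0-simplices (10): [0], [1], [2], [3], [4], [5], [6], [7], [8], [9]
  1-simplices (13): [0,7], [1,3], [1,4], [1,6], [1,7], [1,8], [2,3], [4,6], [4,9], [5,6], [5,8], [5,9], [6,9]
  2-simplices (3): [1,4,6], [4,6,9], [5,6,9]

giving chain groups C_0 ≅ Z^10, C_1 ≅ Z^13, C_2 ≅ Z^3.

Boundary ∂_1: C_1 → C_0 maps an edge to its endpoints' difference, ∂[p,q] = q − p.
This gives a 10×13 integer matrix of rank 9; reducing to Smith normal form yields diagonal entries (1,1,1,1,1,1,1,1,1).

∂_2: C_2 → C_1 maps a triangle to the signed sum of its edges. For instance
  ∂[5,6,9] = [6,9] − [5,9] + [5,6],
  ∂[4,6,9] = [6,9] − [4,9] + [4,6].
This gives a 13×3 integer matrix of rank 3; reducing to Smith normal form yields diagonal entries (1,1,1).

Now H_k = ker ∂_k / im ∂_{k+1}, so:

  H_0: rank C_0 − rank ∂_1 = 10 − 9 = 1, and the invariant factors of ∂_1 are all 1, so H_0 ≅ Z.
  H_1: rank ker ∂_1 − rank ∂_2 = (13 − 9) − 3 = 1, and the invariant factors of ∂_2 are all 1, so H_1 ≅ Z.
  H_2: rank ker ∂_2 − rank ∂_3 = (3 − 3) − 0 = 0, and there is no ∂_3, so H_2 ≅ 0.

H_0 ≅ Z,  H_1 ≅ Z,  H_2 = 0.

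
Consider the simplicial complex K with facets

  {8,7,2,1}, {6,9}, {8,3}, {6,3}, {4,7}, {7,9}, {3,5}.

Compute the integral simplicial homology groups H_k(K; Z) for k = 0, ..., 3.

Fix the vertex order 1 < 2 < 3 < 4 < 5 < 6 < 7 < 8 < 9 and write every simplex with vertices in increasing order. Then dim K = 3 and the simplices of K are:

  0-simplices (9): [1], [2], [3], [4], [5], [6], [7], [8], [9]
  1-simplices (12): [1,2], [1,7], [1,8], [2,7], [2,8], [3,5], [3,6], [3,8], [4,7], [6,9], [7,8], [7,9]
  2-simplices (4): [1,2,7], [1,2,8], [1,7,8], [2,7,8]
  3-simplices (1): [1,2,7,8]

giving chain groups C_0 ≅ Z^9, C_1 ≅ Z^12, C_2 ≅ Z^4, C_3 ≅ Z^1.

Boundary ∂_1: C_1 → C_0 sends each edge [p,q] (with p < q) to q − p. For instance
  ∂[7,8] = [8] − [7].
As a 9×12 matrix over Z this has rank 8, with invariant factors (1,1,1,1,1,1,1,1).

∂_2: C_2 → C_1 maps a triangle to the signed sum of its edges. For instance
  ∂[1,2,8] = [2,8] − [1,8] + [1,2],
  ∂[1,7,8] = [7,8] − [1,8] + [1,7].
This gives a 12×4 integer matrix of rank 3; reducing to Smith normal form yields diagonal entries (1,1,1).

The boundary map ∂_3: C_3 → C_2 sends each 3-simplex σ to the alternating sum Σ_i (−1)^i (σ with its i-th vertex removed). For instance
  ∂[1,2,7,8] = [2,7,8] − [1,7,8] + [1,2,8] − [1,2,7].
This gives a 4×1 integer matrix of rank 1; reducing to Smith normal form yields diagonal entries (1).

From H_k ≅ ker(∂_k) / im(∂_{k+1}) we obtain:

  H_0: rank C_0 − rank ∂_1 = 9 − 8 = 1, and the invariant factors of ∂_1 are all 1, so H_0 ≅ Z.
  H_1: rank ker ∂_1 − rank ∂_2 = (12 − 8) − 3 = 1, and the invariant factors of ∂_2 are all 1, so H_1 ≅ Z.
  H_2: rank ker ∂_2 − rank ∂_3 = (4 − 3) − 1 = 0, and the invariant factors of ∂_3 are all 1, so H_2 ≅ 0.
  H_3: rank ker ∂_3 − rank ∂_4 = (1 − 1) − 0 = 0, and there is no ∂_4, so H_3 ≅ 0.

As a check, the Euler characteristic is 9 − 12 + 4 − 1 = 0, which agrees with 1 − 1 + 0 − 0 = 0.

H_0 = Z,  H_1 = Z,  H_2 = 0,  H_3 = 0.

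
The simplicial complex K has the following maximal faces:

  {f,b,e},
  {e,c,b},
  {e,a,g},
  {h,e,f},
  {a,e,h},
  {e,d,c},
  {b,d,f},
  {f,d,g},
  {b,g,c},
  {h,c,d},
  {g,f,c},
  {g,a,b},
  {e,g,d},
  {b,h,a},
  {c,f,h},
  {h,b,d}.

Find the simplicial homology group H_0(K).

H_0 = Z.

Order the vertices as a < b < c < d < e < f < g < h. Listing each simplex with vertices in this order, K has dimension 2 with simplices:

  0-simplices (8): a, b, c, d, e, f, g, h
  1-simplices (24): ab, ae, ag, ah, bc, bd, be, bf, bg, bh, cd, ce, cf, cg, ch, de, df, dg, dh, ef, eg, eh, fg, fh
  2-simplices (16): abg, abh, aeg, aeh, bce, bcg, bdf, bdh, bef, cde, cdh, cfg, cfh, deg, dfg, efh

Hence C_0 ≅ Z^8, C_1 ≅ Z^24, C_2 ≅ Z^16.

The boundary map ∂_1: C_1 → C_0 sends each edge [p,q] (with p < q) to q − p.
The 8×24 boundary matrix has rank 7 and Smith normal form diag(1,1,1,1,1,1,1).

∂_2: C_2 → C_1 maps a triangle to the signed sum of its edges. For instance
  ∂bcg = cg − bg + bc,
  ∂dfg = fg − dg + df.
The resulting 24×16 matrix has rank 15, and its Smith normal form has invariant factors (1,1,1,1,1,1,1,1,1,1,1,1,1,1,1).

Now H_k = ker ∂_k / im ∂_{k+1}, so:

  H_0: rank C_0 − rank ∂_1 = 8 − 7 = 1, and the invariant factors of ∂_1 are all 1, so H_0 ≅ Z.

(K is a triangulation of the torus T^2.)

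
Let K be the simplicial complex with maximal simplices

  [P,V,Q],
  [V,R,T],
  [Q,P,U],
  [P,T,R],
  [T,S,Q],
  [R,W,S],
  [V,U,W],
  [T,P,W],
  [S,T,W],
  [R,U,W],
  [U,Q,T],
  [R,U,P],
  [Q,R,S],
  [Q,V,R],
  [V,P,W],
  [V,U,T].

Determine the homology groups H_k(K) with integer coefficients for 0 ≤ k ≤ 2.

H_0 = Z,  H_1 = Z^2,  H_2 = Z.

K has 8 vertices, 24 edges, 16 triangles.
rank ∂_0 = 0, rank ∂_1 = 7 ⇒ b_0 = 8 − 0 − 7 = 1; all invariant factors of ∂_1 are 1 so no torsion. So H_0 = Z.
rank ∂_1 = 7, rank ∂_2 = 15 ⇒ b_1 = 24 − 7 − 15 = 2; all invariant factors of ∂_2 are 1 so no torsion. So H_1 = Z^2.
rank ∂_2 = 15, rank ∂_3 = 0 ⇒ b_2 = 16 − 15 − 0 = 1. So H_2 = Z.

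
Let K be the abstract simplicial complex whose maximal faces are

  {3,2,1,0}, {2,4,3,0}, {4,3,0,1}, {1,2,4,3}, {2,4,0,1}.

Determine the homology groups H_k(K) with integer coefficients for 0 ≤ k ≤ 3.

Fix the vertex order 0 < 1 < 2 < 3 < 4 and write every simplex with vertices in increasing order. Then dim K = 3 and the simplices of K are:

  0-simplices (5): [0], [1], [2], [3], [4]
  1-simplices (10): [0,1], [0,2], [0,3], [0,4], [1,2], [1,3], [1,4], [2,3], [2,4], [3,4]
  2-simplices (10): [0,1,2], [0,1,3], [0,1,4], [0,2,3], [0,2,4], [0,3,4], [1,2,3], [1,2,4], [1,3,4], [2,3,4]
  3-simplices (5): [0,1,2,3], [0,1,2,4], [0,1,3,4], [0,2,3,4], [1,2,3,4]

giving chain groups C_0 ≅ Z^5, C_1 ≅ Z^10, C_2 ≅ Z^10, C_3 ≅ Z^5.

The boundary map ∂_1: C_1 → C_0 sends each edge [p,q] (with p < q) to q − p.
This gives a 5×10 integer matrix of rank 4; reducing to Smith normal form yields diagonal entries (1,1,1,1).

∂_2: C_2 → C_1 acts by ∂[p,q,r] = [q,r] − [p,r] + [p,q]. For instance
  ∂[2,3,4] = [3,4] − [2,4] + [2,3],
  ∂[0,2,3] = [2,3] − [0,3] + [0,2].
The resulting 10×10 matrix has rank 6, and its Smith normal form has invariant factors (1,1,1,1,1,1).

The boundary map ∂_3: C_3 → C_2 sends each 3-simplex σ to the alternating sum Σ_i (−1)^i (σ with its i-th vertex removed). For instance
  ∂[0,1,2,4] = [1,2,4] − [0,2,4] + [0,1,4] − [0,1,2],
  ∂[0,1,2,3] = [1,2,3] − [0,2,3] + [0,1,3] − [0,1,2].
The 10×5 boundary matrix has rank 4 and Smith normal form diag(1,1,1,1).

Computing H_k = (kernel of ∂_k) / (image of ∂_{k+1}):

  H_0: rank C_0 − rank ∂_1 = 5 − 4 = 1, and the invariant factors of ∂_1 are all 1, so H_0 = Z.
  H_1: rank ker ∂_1 − rank ∂_2 = (10 − 4) − 6 = 0, and the invariant factors of ∂_2 are all 1, so H_1 = 0.
  H_2: rank ker ∂_2 − rank ∂_3 = (10 − 6) − 4 = 0, and the invariant factors of ∂_3 are all 1, so H_2 = 0.
  H_3: rank ker ∂_3 − rank ∂_4 = (5 − 4) − 0 = 1, and there is no ∂_4, so H_3 = Z.

As a check, the Euler characteristic is 5 − 10 + 10 − 5 = 0, which agrees with 1 − 0 + 0 − 1 = 0.

H_0 ≅ Z,  H_1 = 0,  H_2 = 0,  H_3 ≅ Z.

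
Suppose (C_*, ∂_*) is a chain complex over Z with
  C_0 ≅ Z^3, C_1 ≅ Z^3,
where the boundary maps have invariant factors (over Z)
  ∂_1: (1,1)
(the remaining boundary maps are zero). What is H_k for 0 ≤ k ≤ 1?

H_0 ≅ Z,  H_1 ≅ Z.

H_0: b_0 = 3 − 0 − 2 = 1; torsion from ∂_1 factors > 1: none. So H_0 ≅ Z.
H_1: b_1 = 3 − 2 − 0 = 1; torsion from ∂_2 factors > 1: none. So H_1 ≅ Z.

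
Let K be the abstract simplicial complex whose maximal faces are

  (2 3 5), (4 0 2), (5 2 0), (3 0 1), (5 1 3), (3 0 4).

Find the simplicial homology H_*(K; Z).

H_0 = Z,  H_1 = Z,  H_2 = 0.

We work with the vertex ordering 0 < 1 < 2 < 3 < 4 < 5. The simplices of K, each written with vertices in increasing order, are:

  0-simplices (6): [0], [1], [2], [3], [4], [5]
  1-simplices (12): [0,1], [0,2], [0,3], [0,4], [0,5], [1,3], [1,5], [2,3], [2,4], [2,5], [3,4], [3,5]
  2-simplices (6): [0,1,3], [0,2,4], [0,2,5], [0,3,4], [1,3,5], [2,3,5]

so the chain groups are C_0 ≅ Z^6, C_1 ≅ Z^12, C_2 ≅ Z^6.

∂_1: C_1 → C_0 maps an edge to its endpoints' difference, ∂[p,q] = q − p.
The 6×12 boundary matrix has rank 5 and Smith normal form diag(1,1,1,1,1).

Boundary ∂_2: C_2 → C_1 maps a triangle to the signed sum of its edges. For instance
  ∂[2,3,5] = [3,5] − [2,5] + [2,3],
  ∂[0,1,3] = [1,3] − [0,3] + [0,1].
The resulting 12×6 matrix has rank 6, and its Smith normal form has invariant factors (1,1,1,1,1,1).

Computing H_k = (kernel of ∂_k) / (image of ∂_{k+1}):

  H_0: rank C_0 − rank ∂_1 = 6 − 5 = 1, and the invariant factors of ∂_1 are all 1, so H_0 ≅ Z.
  H_1: rank ker ∂_1 − rank ∂_2 = (12 − 5) − 6 = 1, and the invariant factors of ∂_2 are all 1, so H_1 ≅ Z.
  H_2: rank ker ∂_2 − rank ∂_3 = (6 − 6) − 0 = 0, and there is no ∂_3, so H_2 ≅ 0.

As a check, the Euler characteristic is 6 − 12 + 6 = 0, which agrees with 1 − 1 + 0 = 0.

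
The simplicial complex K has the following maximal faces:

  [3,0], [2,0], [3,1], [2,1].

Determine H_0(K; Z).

H_0 ≅ Z.

Fix the vertex order 0 < 1 < 2 < 3 and write every simplex with vertices in increasing order. Then dim K = 1 and the simplices of K are:

  0-simplices (4): [0], [1], [2], [3]
  1-simplices (4): [0,2], [0,3], [1,2], [1,3]

giving chain groups C_0 ≅ Z^4, C_1 ≅ Z^4.

The boundary map ∂_1: C_1 → C_0 is given by ∂[p,q] = [q] − [p].
The resulting 4×4 matrix has rank 3, and its Smith normal form has invariant factors (1,1,1).

Reading off H_k = ker ∂_k / im ∂_{k+1}:

  H_0: rank C_0 − rank ∂_1 = 4 − 3 = 1, and the invariant factors of ∂_1 are all 1, so H_0 = Z.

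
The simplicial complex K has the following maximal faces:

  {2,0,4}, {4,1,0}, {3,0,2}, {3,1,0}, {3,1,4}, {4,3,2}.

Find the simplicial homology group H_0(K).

H_0 = Z.

Take the total order 0 < 1 < 2 < 3 < 4 on the vertex set. Then K (dimension 2) consists of the simplices:

  0-simplices (5): [0], [1], [2], [3], [4]
  1-simplices (9): [0,1], [0,2], [0,3], [0,4], [1,3], [1,4], [2,3], [2,4], [3,4]
  2-simplices (6): [0,1,3], [0,1,4], [0,2,3], [0,2,4], [1,3,4], [2,3,4]

Hence C_0 ≅ Z^5, C_1 ≅ Z^9, C_2 ≅ Z^6.

∂_1: C_1 → C_0 maps an edge to its endpoints' difference, ∂[p,q] = q − p. For instance
  ∂[0,1] = [1] − [0].
The resulting 5×9 matrix has rank 4, and its Smith normal form has invariant factors (1,1,1,1).

The boundary map ∂_2: C_2 → C_1 acts by ∂[p,q,r] = [q,r] − [p,r] + [p,q]. For instance
  ∂[0,1,4] = [1,4] − [0,4] + [0,1],
  ∂[2,3,4] = [3,4] − [2,4] + [2,3].
The resulting 9×6 matrix has rank 5, and its Smith normal form has invariant factors (1,1,1,1,1).

Now H_k = ker ∂_k / im ∂_{k+1}, so:

  H_0: rank C_0 − rank ∂_1 = 5 − 4 = 1, and the invariant factors of ∂_1 are all 1, so H_0 ≅ Z.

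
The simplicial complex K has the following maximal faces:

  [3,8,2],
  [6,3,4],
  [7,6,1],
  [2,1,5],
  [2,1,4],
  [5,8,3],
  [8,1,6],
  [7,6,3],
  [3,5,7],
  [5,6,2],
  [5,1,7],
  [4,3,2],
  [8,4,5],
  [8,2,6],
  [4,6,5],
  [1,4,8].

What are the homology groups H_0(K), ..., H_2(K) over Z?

H_0 ≅ Z,  H_1 ≅ Z^2,  H_2 ≅ Z.

K has 8 vertices, 24 edges, 16 triangles.
rank ∂_0 = 0, rank ∂_1 = 7 ⇒ b_0 = 8 − 0 − 7 = 1; all invariant factors of ∂_1 are 1 so no torsion. So H_0 ≅ Z.
rank ∂_1 = 7, rank ∂_2 = 15 ⇒ b_1 = 24 − 7 − 15 = 2; all invariant factors of ∂_2 are 1 so no torsion. So H_1 ≅ Z^2.
rank ∂_2 = 15, rank ∂_3 = 0 ⇒ b_2 = 16 − 15 − 0 = 1. So H_2 ≅ Z.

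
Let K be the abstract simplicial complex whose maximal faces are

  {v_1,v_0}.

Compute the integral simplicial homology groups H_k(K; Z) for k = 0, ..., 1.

Take the total order v_0 < v_1 on the vertex set. Then K (dimension 1) consists of the simplices:

  0-simplices (2): [v_0], [v_1]
  1-simplices (1): [v_0,v_1]

Hence C_0 ≅ Z^2, C_1 ≅ Z^1.

The boundary map ∂_1: C_1 → C_0 sends each edge [p,q] (with p < q) to q − p.
As a 2×1 matrix over Z this has rank 1, with invariant factors (1).

Reading off H_k = ker ∂_k / im ∂_{k+1}:

  H_0: rank C_0 − rank ∂_1 = 2 − 1 = 1, and the invariant factors of ∂_1 are all 1, so H_0 = Z.
  H_1: rank ker ∂_1 − rank ∂_2 = (1 − 1) − 0 = 0, and there is no ∂_2, so H_1 = 0.

H_0 ≅ Z,  H_1 = 0.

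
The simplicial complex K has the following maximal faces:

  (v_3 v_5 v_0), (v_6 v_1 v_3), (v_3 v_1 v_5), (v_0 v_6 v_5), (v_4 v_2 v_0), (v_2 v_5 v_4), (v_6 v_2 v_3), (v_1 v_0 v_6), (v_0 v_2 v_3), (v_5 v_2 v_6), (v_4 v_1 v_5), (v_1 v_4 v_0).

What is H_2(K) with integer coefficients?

H_2 = 0.

K has 7 vertices, 18 edges, 12 triangles.
rank ∂_2 = 12, rank ∂_3 = 0 ⇒ b_2 = 12 − 12 − 0 = 0. So H_2 ≅ 0.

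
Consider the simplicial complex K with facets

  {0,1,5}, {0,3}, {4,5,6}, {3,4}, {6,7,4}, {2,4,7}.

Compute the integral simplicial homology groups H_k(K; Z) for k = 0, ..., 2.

Order the vertices as 0 < 1 < 2 < 3 < 4 < 5 < 6 < 7. Listing each simplex with vertices in this order, K has dimension 2 with simplices:

  0-simplices (8): [0], [1], [2], [3], [4], [5], [6], [7]
  1-simplices (12): [0,1], [0,3], [0,5], [1,5], [2,4], [2,7], [3,4], [4,5], [4,6], [4,7], [5,6], [6,7]
  2-simplices (4): [0,1,5], [2,4,7], [4,5,6], [4,6,7]

giving chain groups C_0 ≅ Z^8, C_1 ≅ Z^12, C_2 ≅ Z^4.

∂_1: C_1 → C_0 is given by ∂[p,q] = [q] − [p]. For instance
  ∂[5,6] = [6] − [5].
The resulting 8×12 matrix has rank 7, and its Smith normal form has invariant factors (1,1,1,1,1,1,1).

Boundary ∂_2: C_2 → C_1 sends each 2-simplex [p,q,r] to [q,r] − [p,r] + [p,q]. For instance
  ∂[4,5,6] = [5,6] − [4,6] + [4,5],
  ∂[0,1,5] = [1,5] − [0,5] + [0,1].
The resulting 12×4 matrix has rank 4, and its Smith normal form has invariant factors (1,1,1,1).

From H_k ≅ ker(∂_k) / im(∂_{k+1}) we obtain:

  H_0: rank C_0 − rank ∂_1 = 8 − 7 = 1, and the invariant factors of ∂_1 are all 1, so H_0 = Z.
  H_1: rank ker ∂_1 − rank ∂_2 = (12 − 7) − 4 = 1, and the invariant factors of ∂_2 are all 1, so H_1 = Z.
  H_2: rank ker ∂_2 − rank ∂_3 = (4 − 4) − 0 = 0, and there is no ∂_3, so H_2 = 0.

As a check, the Euler characteristic is 8 − 12 + 4 = 0, which agrees with 1 − 1 + 0 = 0.

H_0 = Z,  H_1 = Z,  H_2 = 0.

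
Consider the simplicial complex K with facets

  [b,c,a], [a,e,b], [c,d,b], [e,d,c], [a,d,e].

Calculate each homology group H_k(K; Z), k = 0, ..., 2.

We work with the vertex ordering a < b < c < d < e. The simplices of K, each written with vertices in increasing order, are:

  0-simplices (5): a, b, c, d, e
  1-simplices (10): ab, ac, ad, ae, bc, bd, be, cd, ce, de
  2-simplices (5): abc, abe, ade, bcd, cde

Hence C_0 ≅ Z^5, C_1 ≅ Z^10, C_2 ≅ Z^5.

Boundary ∂_1: C_1 → C_0 maps an edge to its endpoints' difference, ∂[p,q] = q − p. For instance
  ∂bc = c − b.
This gives a 5×10 integer matrix of rank 4; reducing to Smith normal form yields diagonal entries (1,1,1,1).

Boundary ∂_2: C_2 → C_1 maps a triangle to the signed sum of its edges. For instance
  ∂cde = de − ce + cd,
  ∂abe = be − ae + ab.
This gives a 10×5 integer matrix of rank 5; reducing to Smith normal form yields diagonal entries (1,1,1,1,1).

Computing H_k = (kernel of ∂_k) / (image of ∂_{k+1}):

  H_0: rank C_0 − rank ∂_1 = 5 − 4 = 1, and the invariant factors of ∂_1 are all 1, so H_0 = Z.
  H_1: rank ker ∂_1 − rank ∂_2 = (10 − 4) − 5 = 1, and the invariant factors of ∂_2 are all 1, so H_1 = Z.
  H_2: rank ker ∂_2 − rank ∂_3 = (5 − 5) − 0 = 0, and there is no ∂_3, so H_2 = 0.

H_0 ≅ Z,  H_1 ≅ Z,  H_2 = 0.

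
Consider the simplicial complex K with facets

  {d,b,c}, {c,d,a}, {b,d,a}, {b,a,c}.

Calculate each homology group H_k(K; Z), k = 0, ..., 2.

Take the total order a < b < c < d on the vertex set. Then K (dimension 2) consists of the simplices:

  0-simplices (4): a, b, c, d
  1-simplices (6): ab, ac, ad, bc, bd, cd
  2-simplices (4): abc, abd, acd, bcd

so the chain groups are C_0 ≅ Z^4, C_1 ≅ Z^6, C_2 ≅ Z^4.

The boundary map ∂_1: C_1 → C_0 is given by ∂[p,q] = [q] − [p]. For instance
  ∂cd = d − c.
The resulting 4×6 matrix has rank 3, and its Smith normal form has invariant factors (1,1,1).

Boundary ∂_2: C_2 → C_1 sends each 2-simplex [p,q,r] to [q,r] − [p,r] + [p,q]. For instance
  ∂abd = bd − ad + ab,
  ∂bcd = cd − bd + bc.
As a 6×4 matrix over Z this has rank 3, with invariant factors (1,1,1).

Computing H_k = (kernel of ∂_k) / (image of ∂_{k+1}):

  H_0: rank C_0 − rank ∂_1 = 4 − 3 = 1, and the invariant factors of ∂_1 are all 1, so H_0 ≅ Z.
  H_1: rank ker ∂_1 − rank ∂_2 = (6 − 3) − 3 = 0, and the invariant factors of ∂_2 are all 1, so H_1 ≅ 0.
  H_2: rank ker ∂_2 − rank ∂_3 = (4 − 3) − 0 = 1, and there is no ∂_3, so H_2 ≅ Z.

(K is a triangulation of the 2-sphere S^2.)

H_0 = Z,  H_1 = 0,  H_2 = Z.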